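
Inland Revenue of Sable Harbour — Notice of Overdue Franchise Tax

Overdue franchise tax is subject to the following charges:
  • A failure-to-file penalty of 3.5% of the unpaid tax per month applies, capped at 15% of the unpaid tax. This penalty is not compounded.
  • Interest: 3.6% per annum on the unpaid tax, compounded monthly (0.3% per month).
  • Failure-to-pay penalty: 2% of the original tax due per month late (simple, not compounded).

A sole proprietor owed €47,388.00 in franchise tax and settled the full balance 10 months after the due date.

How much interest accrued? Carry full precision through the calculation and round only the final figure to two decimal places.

€1,440.99

Interest: €47,388.00 × ((1 + 0.003)^10 − 1) = €47,388.00 × 0.0304083… = €1,440.9865…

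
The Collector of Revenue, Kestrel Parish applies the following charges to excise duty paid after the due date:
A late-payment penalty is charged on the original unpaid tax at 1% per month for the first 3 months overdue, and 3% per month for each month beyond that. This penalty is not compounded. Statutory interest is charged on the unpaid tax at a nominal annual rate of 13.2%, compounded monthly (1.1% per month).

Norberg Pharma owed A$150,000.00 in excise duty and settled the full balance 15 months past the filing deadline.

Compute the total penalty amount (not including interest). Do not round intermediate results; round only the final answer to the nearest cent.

A$58,500.00

Penalty, months 1–3: 3 × 1% × A$150,000.00 = A$4,500.00
Penalty, months 4–15: 12 × 3% × A$150,000.00 = A$54,000.00
Total penalty = A$4,500.00 + A$54,000.00 = A$58,500.00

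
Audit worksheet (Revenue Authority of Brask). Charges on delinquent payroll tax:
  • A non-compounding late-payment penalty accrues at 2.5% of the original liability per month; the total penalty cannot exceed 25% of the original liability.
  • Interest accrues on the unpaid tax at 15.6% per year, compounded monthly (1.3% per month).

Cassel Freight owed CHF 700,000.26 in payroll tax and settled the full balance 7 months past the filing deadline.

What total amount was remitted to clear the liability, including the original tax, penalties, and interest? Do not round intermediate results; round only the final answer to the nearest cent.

CHF 888,739.16

Penalty: 7 × 2.5% × CHF 700,000.26 = CHF 122,500.05… (below the 25% cap of CHF 175,000.07…)
Interest: CHF 700,000.26 × ((1 + 0.013)^7 − 1) = CHF 700,000.26 × 0.0946269… = CHF 66,238.8563…
Total = CHF 700,000.26 + CHF 122,500.0455 + CHF 66,238.8563… = CHF 888,739.16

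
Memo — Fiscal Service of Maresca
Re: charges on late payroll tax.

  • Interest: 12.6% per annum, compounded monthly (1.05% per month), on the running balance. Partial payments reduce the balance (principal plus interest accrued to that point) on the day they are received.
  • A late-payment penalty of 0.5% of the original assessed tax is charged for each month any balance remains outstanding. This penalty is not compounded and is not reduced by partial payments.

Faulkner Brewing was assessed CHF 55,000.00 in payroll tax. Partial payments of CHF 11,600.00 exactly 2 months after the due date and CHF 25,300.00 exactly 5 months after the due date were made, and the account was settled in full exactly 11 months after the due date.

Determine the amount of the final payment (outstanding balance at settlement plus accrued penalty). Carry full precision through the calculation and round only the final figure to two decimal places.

Balance at month 2: CHF 55,000.0000 × (1 + 0.0105)^2 = CHF 56,161.0638…
After CHF 11,600.00 payment: CHF 56,161.0638… − CHF 11,600.00 = CHF 44,561.0638…
Balance at month 5: CHF 44,561.0638… × (1 + 0.0105)^3 = CHF 45,979.5274…
After CHF 25,300.00 payment: CHF 45,979.5274… − CHF 25,300.00 = CHF 20,679.5274…
Balance at month 11: CHF 20,679.5274… × (1 + 0.0105)^6 = CHF 22,017.0190…
Penalty: 11 × 0.5% × CHF 55,000.00 = CHF 3,025.00
Final settlement = outstanding balance + penalty = CHF 22,017.0190… + CHF 3,025.00 = CHF 25,042.02

CHF 25,042.02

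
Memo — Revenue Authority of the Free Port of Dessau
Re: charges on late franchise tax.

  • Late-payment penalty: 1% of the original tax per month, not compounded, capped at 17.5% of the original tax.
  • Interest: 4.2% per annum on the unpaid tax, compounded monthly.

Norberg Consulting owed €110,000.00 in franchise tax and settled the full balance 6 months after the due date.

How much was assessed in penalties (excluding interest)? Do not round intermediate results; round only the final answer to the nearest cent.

€6,600.00

Penalty: 6 × 1% × €110,000.00 = €6,600.00 (below the 17.5% cap of €19,250.00)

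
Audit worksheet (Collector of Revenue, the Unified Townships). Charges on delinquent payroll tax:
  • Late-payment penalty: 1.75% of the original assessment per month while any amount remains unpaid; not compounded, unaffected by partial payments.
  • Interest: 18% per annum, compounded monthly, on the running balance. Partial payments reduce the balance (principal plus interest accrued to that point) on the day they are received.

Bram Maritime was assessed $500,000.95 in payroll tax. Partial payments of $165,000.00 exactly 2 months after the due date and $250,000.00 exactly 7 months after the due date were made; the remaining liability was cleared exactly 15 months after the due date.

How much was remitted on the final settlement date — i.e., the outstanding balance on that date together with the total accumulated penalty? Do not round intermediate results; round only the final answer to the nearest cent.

$274,508.17

Monthly rate = 18% ÷ 12 = 1.5%
Balance at month 2: $500,000.9500 × (1 + 0.015)^2 = $515,113.4787…
After $165,000.00 payment: $515,113.4787… − $165,000.00 = $350,113.4787…
Balance at month 7: $350,113.4787… × (1 + 0.015)^5 = $377,171.6502…
After $250,000.00 payment: $377,171.6502… − $250,000.00 = $127,171.6502…
Balance at month 15: $127,171.6502… × (1 + 0.015)^8 = $143,257.9211…
Penalty: 15 × 1.75% × $500,000.95 = $131,250.25…
Final settlement = outstanding balance + penalty = $143,257.9211… + $131,250.25… = $274,508.17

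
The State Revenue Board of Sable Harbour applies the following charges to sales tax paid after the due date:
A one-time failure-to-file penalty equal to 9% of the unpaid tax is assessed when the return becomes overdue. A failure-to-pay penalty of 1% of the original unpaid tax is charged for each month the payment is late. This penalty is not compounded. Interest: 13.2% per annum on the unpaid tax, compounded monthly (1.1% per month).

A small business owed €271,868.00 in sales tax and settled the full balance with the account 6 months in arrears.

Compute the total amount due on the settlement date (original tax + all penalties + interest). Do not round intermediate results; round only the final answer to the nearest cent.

€331,092.23

Failure-to-file penalty: 9% × €271,868.00 = €24,468.12
Failure-to-pay penalty = 1% × €271,868.00 × 6 mo = €16,312.08
Interest: €271,868.00 × ((1 + 0.011)^6 − 1) = €271,868.00 × 0.0678418… = €18,444.0255…
Total = €271,868.00 + €40,780.2000 + €18,444.0255… = €331,092.23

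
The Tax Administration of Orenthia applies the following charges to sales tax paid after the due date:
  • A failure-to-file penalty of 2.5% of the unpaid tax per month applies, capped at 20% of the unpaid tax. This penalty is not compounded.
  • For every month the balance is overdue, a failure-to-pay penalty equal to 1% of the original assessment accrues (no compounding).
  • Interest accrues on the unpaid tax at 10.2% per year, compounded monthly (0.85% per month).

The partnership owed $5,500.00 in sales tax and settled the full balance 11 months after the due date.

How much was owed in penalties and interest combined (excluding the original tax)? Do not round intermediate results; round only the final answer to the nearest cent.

Failure-to-file: 11 × 2.5% × $5,500.00 = $1,512.50, capped at 20% × $5,500.00 = $1,100.00
Failure-to-pay penalty: 11 × 1% × $5,500.00 = $605.00
Interest: $5,500.00 × ((1 + 0.0085)^11 − 1) = $5,500.00 × 0.0975768… = $536.6725…
Penalties + interest = $1,705.0000 + $536.6725… = $2,241.67

$2,241.67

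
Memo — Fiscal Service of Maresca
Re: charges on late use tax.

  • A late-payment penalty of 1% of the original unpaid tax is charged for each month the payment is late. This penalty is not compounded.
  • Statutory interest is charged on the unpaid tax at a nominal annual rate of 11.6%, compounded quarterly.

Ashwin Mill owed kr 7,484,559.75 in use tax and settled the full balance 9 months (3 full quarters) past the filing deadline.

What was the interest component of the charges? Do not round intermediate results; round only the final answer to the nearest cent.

Interest (11.6%/yr ÷ 4 = 2.9%/quarter): kr 7,484,559.75 × ((1 + 0.029)^3 − 1) = kr 670,222.7834…

kr 670,222.78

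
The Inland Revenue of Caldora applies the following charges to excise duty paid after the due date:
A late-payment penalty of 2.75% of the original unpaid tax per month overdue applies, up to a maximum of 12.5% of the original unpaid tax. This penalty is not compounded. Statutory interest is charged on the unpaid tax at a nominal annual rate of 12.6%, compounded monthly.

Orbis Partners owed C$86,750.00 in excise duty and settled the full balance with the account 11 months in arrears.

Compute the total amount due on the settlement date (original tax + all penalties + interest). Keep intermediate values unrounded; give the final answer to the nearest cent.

C$108,156.33

Penalty (uncapped): 11 × 2.75% × C$86,750.00 = C$26,241.88…; cap = 12.5% × C$86,750.00 = C$10,843.75 → penalty = C$10,843.75
Interest (12.6%/yr ÷ 12 = 1.05%/month): C$86,750.00 × ((1 + 0.0105)^11 − 1) = C$10,562.5784…
Total = C$86,750.00 + C$10,843.7500 + C$10,562.5784… = C$108,156.33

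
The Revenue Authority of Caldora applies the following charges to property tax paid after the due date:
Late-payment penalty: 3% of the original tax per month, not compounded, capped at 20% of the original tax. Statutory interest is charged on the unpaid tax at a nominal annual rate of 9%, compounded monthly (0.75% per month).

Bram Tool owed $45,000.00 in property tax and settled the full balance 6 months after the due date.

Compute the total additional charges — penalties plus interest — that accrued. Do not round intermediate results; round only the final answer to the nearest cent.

$10,163.35

Penalty: 6 × 3% × $45,000.00 = $8,100.00 (below the 20% cap of $9,000.00)
Interest: $45,000.00 × ((1 + 0.0075)^6 − 1) = $45,000.00 × 0.0458522… = $2,063.3506…
Penalties + interest = $8,100.0000 + $2,063.3506… = $10,163.35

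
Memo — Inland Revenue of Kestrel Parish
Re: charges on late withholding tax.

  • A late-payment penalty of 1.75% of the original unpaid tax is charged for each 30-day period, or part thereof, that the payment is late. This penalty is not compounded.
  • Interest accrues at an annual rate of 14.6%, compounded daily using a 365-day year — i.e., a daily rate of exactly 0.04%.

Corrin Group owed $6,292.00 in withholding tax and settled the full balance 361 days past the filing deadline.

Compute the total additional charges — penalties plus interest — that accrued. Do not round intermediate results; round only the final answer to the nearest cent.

Penalty periods: ⌈361/30⌉ = 13; penalty = 13 × 1.75% × $6,292.00 = $1,431.43
Interest: $6,292.00 × ((1 + 0.0004)^361 − 1) = $6,292.00 × 0.15531280… = $977.2281…
Penalties + interest = $1,431.4300 + $977.2281… = $2,408.66

$2,408.66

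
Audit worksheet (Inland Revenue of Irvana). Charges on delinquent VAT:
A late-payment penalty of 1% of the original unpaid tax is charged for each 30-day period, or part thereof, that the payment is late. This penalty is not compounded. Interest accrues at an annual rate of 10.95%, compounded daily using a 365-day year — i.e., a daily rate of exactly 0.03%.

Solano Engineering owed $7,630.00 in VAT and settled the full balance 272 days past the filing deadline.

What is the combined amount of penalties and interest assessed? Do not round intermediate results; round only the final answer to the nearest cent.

$1,411.61

Penalty periods: ⌈272/30⌉ = 10; penalty = 10 × 1% × $7,630.00 = $763.00
Interest: $7,630.00 × ((1 + 0.0003)^272 − 1) = $7,630.00 × 0.08500844… = $648.6144…
Penalties + interest = $763.0000 + $648.6144… = $1,411.61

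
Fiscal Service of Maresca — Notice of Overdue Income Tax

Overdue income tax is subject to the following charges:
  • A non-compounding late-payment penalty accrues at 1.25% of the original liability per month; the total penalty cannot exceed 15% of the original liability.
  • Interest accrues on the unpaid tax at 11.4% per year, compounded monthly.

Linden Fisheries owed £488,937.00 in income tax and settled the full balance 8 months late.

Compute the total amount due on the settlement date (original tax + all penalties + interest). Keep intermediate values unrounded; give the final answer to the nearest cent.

Penalty: 8 × 1.25% × £488,937.00 = £48,893.70 (below the 15% cap of £73,340.55)
Interest (11.4%/yr ÷ 12 = 0.95%/month): £488,937.00 × ((1 + 0.0095)^8 − 1) = £38,418.5120…
Total = £488,937.00 + £48,893.7000 + £38,418.5120… = £576,249.21

£576,249.21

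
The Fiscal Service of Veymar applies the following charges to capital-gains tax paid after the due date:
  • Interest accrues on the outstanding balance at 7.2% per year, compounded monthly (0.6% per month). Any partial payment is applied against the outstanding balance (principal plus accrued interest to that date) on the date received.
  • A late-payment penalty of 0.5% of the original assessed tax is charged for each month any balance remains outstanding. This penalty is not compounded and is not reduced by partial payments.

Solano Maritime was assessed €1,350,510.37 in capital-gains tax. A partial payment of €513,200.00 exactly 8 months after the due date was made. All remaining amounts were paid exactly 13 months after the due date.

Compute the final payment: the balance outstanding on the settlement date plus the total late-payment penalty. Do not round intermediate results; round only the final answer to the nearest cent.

€1,018,728.42

Balance at month 8: €1,350,510.3700 × (1 + 0.006)^8 = €1,416,712.6411…
After €513,200.00 payment: €1,416,712.6411… − €513,200.00 = €903,512.6411…
Balance at month 13: €903,512.6411… × (1 + 0.006)^5 = €930,945.2423…
Penalty: 13 × 0.5% × €1,350,510.37 = €87,783.17…
Final settlement = outstanding balance + penalty = €930,945.2423… + €87,783.17… = €1,018,728.42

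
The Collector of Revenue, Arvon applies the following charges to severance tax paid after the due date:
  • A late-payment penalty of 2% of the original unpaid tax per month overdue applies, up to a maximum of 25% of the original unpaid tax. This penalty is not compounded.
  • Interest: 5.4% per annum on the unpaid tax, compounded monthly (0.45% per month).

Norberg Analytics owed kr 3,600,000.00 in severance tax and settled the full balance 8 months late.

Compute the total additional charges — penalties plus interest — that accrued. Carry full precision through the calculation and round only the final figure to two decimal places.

Penalty: 8 × 2% × kr 3,600,000.00 = kr 576,000.00 (below the 25% cap of kr 900,000.00)
Interest: kr 3,600,000.00 × ((1 + 0.0045)^8 − 1) = kr 3,600,000.00 × 0.0365721… = kr 131,659.6745…
Penalties + interest = kr 576,000.0000 + kr 131,659.6745… = kr 707,659.67

kr 707,659.67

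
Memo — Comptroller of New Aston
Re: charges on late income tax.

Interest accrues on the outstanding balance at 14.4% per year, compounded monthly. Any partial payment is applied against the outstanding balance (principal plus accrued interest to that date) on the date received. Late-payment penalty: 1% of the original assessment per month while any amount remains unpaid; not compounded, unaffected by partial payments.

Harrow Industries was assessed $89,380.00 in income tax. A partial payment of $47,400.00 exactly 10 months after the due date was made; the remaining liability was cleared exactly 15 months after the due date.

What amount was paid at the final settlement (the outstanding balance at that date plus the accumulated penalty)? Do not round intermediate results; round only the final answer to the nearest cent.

Monthly rate = 14.4% ÷ 12 = 1.2%
Balance at month 10: $89,380.0000 × (1 + 0.012)^10 = $100,703.7111…
After $47,400.00 payment: $100,703.7111… − $47,400.00 = $53,303.7111…
Balance at month 15: $53,303.7111… × (1 + 0.012)^5 = $56,579.6177…
Penalty: 15 × 1% × $89,380.00 = $13,407.00
Final settlement = outstanding balance + penalty = $56,579.6177… + $13,407.00 = $69,986.62

$69,986.62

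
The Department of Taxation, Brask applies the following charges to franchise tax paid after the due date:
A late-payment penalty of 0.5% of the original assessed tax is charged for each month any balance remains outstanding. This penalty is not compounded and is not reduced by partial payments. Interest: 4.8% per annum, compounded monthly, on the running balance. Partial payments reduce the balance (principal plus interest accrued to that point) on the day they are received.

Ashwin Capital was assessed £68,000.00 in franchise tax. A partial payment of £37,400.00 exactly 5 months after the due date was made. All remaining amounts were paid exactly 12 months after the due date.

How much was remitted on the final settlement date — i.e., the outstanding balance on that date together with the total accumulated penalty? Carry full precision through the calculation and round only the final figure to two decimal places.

£36,956.92

Monthly rate = 4.8% ÷ 12 = 0.4%
Balance at month 5: £68,000.0000 × (1 + 0.004)^5 = £69,370.9236…
After £37,400.00 payment: £69,370.9236… − £37,400.00 = £31,970.9236…
Balance at month 12: £31,970.9236… × (1 + 0.004)^7 = £32,876.9236…
Penalty: 12 × 0.5% × £68,000.00 = £4,080.00
Final settlement = outstanding balance + penalty = £32,876.9236… + £4,080.00 = £36,956.92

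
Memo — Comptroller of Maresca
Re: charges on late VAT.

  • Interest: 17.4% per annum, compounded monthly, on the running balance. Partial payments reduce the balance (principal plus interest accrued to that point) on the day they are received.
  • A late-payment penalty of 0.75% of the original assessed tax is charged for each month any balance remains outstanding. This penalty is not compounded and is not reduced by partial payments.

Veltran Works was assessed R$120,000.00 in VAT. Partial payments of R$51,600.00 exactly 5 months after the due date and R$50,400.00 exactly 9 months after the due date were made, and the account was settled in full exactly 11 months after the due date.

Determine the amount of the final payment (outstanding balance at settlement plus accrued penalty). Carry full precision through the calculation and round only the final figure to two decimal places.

R$42,362.49

Monthly rate = 17.4% ÷ 12 = 1.45%
Balance at month 5: R$120,000.0000 × (1 + 0.0145)^5 = R$128,955.9849…
After R$51,600.00 payment: R$128,955.9849… − R$51,600.00 = R$77,355.9849…
Balance at month 9: R$77,355.9849… × (1 + 0.0145)^4 = R$81,941.1634…
After R$50,400.00 payment: R$81,941.1634… − R$50,400.00 = R$31,541.1634…
Balance at month 11: R$31,541.1634… × (1 + 0.0145)^2 = R$32,462.4887…
Penalty: 11 × 0.75% × R$120,000.00 = R$9,900.00
Final settlement = outstanding balance + penalty = R$32,462.4887… + R$9,900.00 = R$42,362.49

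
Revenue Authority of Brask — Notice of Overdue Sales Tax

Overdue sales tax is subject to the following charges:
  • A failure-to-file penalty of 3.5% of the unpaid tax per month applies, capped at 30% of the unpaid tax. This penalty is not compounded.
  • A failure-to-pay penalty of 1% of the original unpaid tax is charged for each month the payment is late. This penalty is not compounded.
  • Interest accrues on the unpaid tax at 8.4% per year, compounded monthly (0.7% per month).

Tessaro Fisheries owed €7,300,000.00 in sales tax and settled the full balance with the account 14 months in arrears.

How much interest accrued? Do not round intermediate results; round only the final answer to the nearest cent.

Interest: €7,300,000.00 × ((1 + 0.007)^14 − 1) = €7,300,000.00 × 0.1025863… = €748,879.9127…

€748,879.91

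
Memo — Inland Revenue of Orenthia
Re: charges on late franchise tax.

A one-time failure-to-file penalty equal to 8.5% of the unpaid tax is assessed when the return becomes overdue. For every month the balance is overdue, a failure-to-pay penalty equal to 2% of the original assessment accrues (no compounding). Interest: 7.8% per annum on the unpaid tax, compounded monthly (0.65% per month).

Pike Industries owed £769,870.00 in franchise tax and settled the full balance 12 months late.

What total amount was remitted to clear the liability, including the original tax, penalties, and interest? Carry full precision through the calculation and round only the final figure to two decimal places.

£1,082,321.59

Failure-to-file penalty: 8.5% × £769,870.00 = £65,438.95
Failure-to-pay penalty: 12 × 2% × £769,870.00 = £184,768.80
Interest: £769,870.00 × ((1 + 0.0065)^12 − 1) = £769,870.00 × 0.0808498… = £62,243.8435…
Total = £769,870.00 + £250,207.7500 + £62,243.8435… = £1,082,321.59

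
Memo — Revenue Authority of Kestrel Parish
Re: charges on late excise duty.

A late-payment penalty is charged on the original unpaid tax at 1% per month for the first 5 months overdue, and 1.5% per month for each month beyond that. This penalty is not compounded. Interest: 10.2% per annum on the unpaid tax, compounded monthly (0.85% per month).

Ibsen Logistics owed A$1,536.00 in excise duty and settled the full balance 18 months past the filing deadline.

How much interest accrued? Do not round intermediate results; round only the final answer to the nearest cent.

Interest: A$1,536.00 × ((1 + 0.0085)^18 − 1) = A$1,536.00 × 0.1645717… = A$252.7822…

A$252.78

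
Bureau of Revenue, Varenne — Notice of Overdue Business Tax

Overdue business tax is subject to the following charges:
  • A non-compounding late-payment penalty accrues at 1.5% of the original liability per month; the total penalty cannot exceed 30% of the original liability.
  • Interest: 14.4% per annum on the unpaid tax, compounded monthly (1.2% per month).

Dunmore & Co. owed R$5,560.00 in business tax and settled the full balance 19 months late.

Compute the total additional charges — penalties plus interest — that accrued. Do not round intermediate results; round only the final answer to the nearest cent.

Penalty: 19 × 1.5% × R$5,560.00 = R$1,584.60 (below the 30% cap of R$1,668.00)
Interest: R$5,560.00 × ((1 + 0.012)^19 − 1) = R$5,560.00 × 0.2543818… = R$1,414.3627…
Penalties + interest = R$1,584.6000 + R$1,414.3627… = R$2,998.96

R$2,998.96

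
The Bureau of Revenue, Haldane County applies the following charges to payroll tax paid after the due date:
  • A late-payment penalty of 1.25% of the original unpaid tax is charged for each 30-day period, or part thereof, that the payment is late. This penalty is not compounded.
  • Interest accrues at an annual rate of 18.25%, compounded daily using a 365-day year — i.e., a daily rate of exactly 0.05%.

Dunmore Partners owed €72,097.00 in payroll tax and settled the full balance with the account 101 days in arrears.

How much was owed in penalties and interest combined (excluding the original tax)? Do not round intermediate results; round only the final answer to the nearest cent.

€7,338.29

Penalty periods: ⌈101/30⌉ = 4; penalty = 4 × 1.25% × €72,097.00 = €3,604.85
Interest: €72,097.00 × ((1 + 0.0005)^101 − 1) = €72,097.00 × 0.05178359… = €3,733.4414…
Penalties + interest = €3,604.8500 + €3,733.4414… = €7,338.29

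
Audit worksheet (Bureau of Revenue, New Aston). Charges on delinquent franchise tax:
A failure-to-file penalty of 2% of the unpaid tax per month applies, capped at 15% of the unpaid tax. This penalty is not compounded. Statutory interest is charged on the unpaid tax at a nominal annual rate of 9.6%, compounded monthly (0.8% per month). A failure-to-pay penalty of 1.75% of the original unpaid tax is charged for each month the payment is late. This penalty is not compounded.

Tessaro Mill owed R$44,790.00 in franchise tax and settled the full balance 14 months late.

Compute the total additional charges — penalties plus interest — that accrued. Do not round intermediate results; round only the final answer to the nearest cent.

Failure-to-file: 14 × 2% × R$44,790.00 = R$12,541.20, capped at 15% × R$44,790.00 = R$6,718.50
Failure-to-pay penalty = 1.75% × R$44,790.00 × 14 mo = R$10,973.55
Interest: R$44,790.00 × ((1 + 0.008)^14 − 1) = R$44,790.00 × 0.1180145… = R$5,285.8710…
Penalties + interest = R$17,692.0500 + R$5,285.8710… = R$22,977.92

R$22,977.92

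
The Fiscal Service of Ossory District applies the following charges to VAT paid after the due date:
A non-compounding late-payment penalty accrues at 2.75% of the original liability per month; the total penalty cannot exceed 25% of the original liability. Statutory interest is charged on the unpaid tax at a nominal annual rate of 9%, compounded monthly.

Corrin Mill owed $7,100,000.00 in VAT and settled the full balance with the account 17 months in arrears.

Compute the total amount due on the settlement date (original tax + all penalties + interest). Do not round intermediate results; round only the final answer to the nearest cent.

Penalty (uncapped): 17 × 2.75% × $7,100,000.00 = $3,319,250.00; cap = 25% × $7,100,000.00 = $1,775,000.00 → penalty = $1,775,000.00
Interest (9%/yr ÷ 12 = 0.75%/month): $7,100,000.00 × ((1 + 0.0075)^17 − 1) = $961,656.3372…
Total = $7,100,000.00 + $1,775,000.0000 + $961,656.3372… = $9,836,656.34

$9,836,656.34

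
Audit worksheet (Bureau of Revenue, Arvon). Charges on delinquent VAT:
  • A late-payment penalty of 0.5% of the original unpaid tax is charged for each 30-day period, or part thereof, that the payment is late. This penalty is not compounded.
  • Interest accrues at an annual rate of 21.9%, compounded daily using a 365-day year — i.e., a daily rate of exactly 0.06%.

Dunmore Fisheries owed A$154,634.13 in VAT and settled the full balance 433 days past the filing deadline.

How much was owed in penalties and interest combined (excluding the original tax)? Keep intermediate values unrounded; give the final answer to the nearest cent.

Penalty periods: ⌈433/30⌉ = 15; penalty = 15 × 0.5% × A$154,634.13 = A$11,597.56…
Interest: A$154,634.13 × ((1 + 0.0006)^433 − 1) = A$154,634.13 × 0.29656971… = A$45,859.7988…
Penalties + interest = A$11,597.5598… + A$45,859.7988… = A$57,457.36

A$57,457.36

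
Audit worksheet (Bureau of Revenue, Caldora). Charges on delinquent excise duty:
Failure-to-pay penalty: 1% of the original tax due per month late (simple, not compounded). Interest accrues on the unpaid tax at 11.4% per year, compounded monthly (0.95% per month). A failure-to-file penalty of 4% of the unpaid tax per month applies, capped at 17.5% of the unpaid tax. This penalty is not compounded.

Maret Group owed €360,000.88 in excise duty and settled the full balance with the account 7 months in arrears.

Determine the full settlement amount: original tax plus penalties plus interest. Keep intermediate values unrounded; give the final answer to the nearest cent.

€472,834.35

Failure-to-file: 7 × 4% × €360,000.88 = €100,800.25…, capped at 17.5% × €360,000.88 = €63,000.15…
Failure-to-pay penalty = 1% × €360,000.88 × 7 mo = €25,200.06…
Interest: €360,000.88 × ((1 + 0.0095)^7 − 1) = €360,000.88 × 0.0684255… = €24,633.2564…
Total = €360,000.88 + €88,200.2156 + €24,633.2564… = €472,834.35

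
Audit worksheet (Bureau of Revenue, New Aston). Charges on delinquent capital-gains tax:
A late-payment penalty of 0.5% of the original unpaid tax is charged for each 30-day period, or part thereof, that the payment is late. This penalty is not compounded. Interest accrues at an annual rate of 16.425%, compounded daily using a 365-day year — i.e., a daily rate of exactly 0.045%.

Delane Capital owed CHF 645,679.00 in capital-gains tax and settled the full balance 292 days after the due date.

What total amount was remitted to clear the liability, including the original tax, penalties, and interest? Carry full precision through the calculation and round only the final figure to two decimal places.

CHF 768,609.92

Penalty periods: ⌈292/30⌉ = 10; penalty = 10 × 0.5% × CHF 645,679.00 = CHF 32,283.95
Interest: CHF 645,679.00 × ((1 + 0.00045)^292 − 1) = CHF 645,679.00 × 0.14039015… = CHF 90,646.9740…
Total = CHF 645,679.00 + CHF 32,283.9500 + CHF 90,646.9740… = CHF 768,609.92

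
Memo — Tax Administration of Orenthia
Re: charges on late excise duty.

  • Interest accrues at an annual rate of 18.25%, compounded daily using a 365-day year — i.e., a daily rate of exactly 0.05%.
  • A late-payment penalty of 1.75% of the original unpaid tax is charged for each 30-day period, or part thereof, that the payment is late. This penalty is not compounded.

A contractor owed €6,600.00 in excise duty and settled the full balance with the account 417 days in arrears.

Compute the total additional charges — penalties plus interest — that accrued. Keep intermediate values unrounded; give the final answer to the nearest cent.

Penalty periods: ⌈417/30⌉ = 14; penalty = 14 × 1.75% × €6,600.00 = €1,617.00
Interest: €6,600.00 × ((1 + 0.0005)^417 − 1) = €6,600.00 × 0.23176474… = €1,529.6473…
Penalties + interest = €1,617.0000 + €1,529.6473… = €3,146.65

€3,146.65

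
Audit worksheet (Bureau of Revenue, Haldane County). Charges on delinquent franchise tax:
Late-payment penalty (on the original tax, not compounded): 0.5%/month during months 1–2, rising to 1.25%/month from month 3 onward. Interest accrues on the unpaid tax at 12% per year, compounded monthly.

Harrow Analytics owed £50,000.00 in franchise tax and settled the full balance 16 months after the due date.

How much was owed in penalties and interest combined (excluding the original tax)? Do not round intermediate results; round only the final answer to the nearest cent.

Penalty, months 1–2: 2 × 0.5% × £50,000.00 = £500.00
Penalty, months 3–16: 14 × 1.25% × £50,000.00 = £8,750.00
Interest (12%/yr ÷ 12 = 1%/month): £50,000.00 × ((1 + 0.01)^16 − 1) = £8,628.9322…
Penalties + interest = £9,250.0000 + £8,628.9322… = £17,878.93

£17,878.93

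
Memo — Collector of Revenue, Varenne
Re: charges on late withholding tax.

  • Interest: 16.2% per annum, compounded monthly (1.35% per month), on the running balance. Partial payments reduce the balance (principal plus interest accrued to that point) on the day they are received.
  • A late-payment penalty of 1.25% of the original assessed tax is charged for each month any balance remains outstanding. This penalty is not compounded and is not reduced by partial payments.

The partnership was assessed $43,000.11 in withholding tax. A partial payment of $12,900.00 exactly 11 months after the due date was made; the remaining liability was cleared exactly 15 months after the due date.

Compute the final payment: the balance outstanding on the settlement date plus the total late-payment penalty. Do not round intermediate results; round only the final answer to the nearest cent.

Balance at month 11: $43,000.1100 × (1 + 0.0135)^11 = $49,834.5854…
After $12,900.00 payment: $49,834.5854… − $12,900.00 = $36,934.5854…
Balance at month 15: $36,934.5854… × (1 + 0.0135)^4 = $38,969.8057…
Penalty: 15 × 1.25% × $43,000.11 = $8,062.52…
Final settlement = outstanding balance + penalty = $38,969.8057… + $8,062.52… = $47,032.33

$47,032.33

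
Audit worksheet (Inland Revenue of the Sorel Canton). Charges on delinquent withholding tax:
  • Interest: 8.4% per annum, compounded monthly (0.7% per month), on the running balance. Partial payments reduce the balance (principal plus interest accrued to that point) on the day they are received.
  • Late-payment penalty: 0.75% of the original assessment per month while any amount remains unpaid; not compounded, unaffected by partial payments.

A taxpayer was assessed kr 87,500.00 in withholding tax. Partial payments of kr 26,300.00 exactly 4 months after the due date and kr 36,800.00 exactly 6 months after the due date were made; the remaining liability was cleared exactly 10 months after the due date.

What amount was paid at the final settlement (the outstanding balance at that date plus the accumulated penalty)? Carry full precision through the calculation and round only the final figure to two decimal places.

kr 35,118.70

Balance at month 4: kr 87,500.0000 × (1 + 0.007)^4 = kr 89,975.8453…
After kr 26,300.00 payment: kr 89,975.8453… − kr 26,300.00 = kr 63,675.8453…
Balance at month 6: kr 63,675.8453… × (1 + 0.007)^2 = kr 64,570.4272…
After kr 36,800.00 payment: kr 64,570.4272… − kr 36,800.00 = kr 27,770.4272…
Balance at month 10: kr 27,770.4272… × (1 + 0.007)^4 = kr 28,556.2018…
Penalty: 10 × 0.75% × kr 87,500.00 = kr 6,562.50
Final settlement = outstanding balance + penalty = kr 28,556.2018… + kr 6,562.50 = kr 35,118.70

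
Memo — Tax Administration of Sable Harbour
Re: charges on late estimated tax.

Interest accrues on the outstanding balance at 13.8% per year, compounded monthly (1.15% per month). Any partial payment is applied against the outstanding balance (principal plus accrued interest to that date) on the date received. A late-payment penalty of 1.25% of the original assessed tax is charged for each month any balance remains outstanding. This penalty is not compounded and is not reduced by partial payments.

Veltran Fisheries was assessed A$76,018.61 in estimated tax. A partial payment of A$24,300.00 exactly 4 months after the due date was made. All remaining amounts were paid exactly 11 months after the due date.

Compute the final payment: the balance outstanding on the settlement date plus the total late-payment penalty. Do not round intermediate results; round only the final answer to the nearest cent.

A$70,335.04

Balance at month 4: A$76,018.6100 × (1 + 0.0115)^4 = A$79,576.2506…
After A$24,300.00 payment: A$79,576.2506… − A$24,300.00 = A$55,276.2506…
Balance at month 11: A$55,276.2506… × (1 + 0.0115)^7 = A$59,882.4812…
Penalty: 11 × 1.25% × A$76,018.61 = A$10,452.56…
Final settlement = outstanding balance + penalty = A$59,882.4812… + A$10,452.56… = A$70,335.04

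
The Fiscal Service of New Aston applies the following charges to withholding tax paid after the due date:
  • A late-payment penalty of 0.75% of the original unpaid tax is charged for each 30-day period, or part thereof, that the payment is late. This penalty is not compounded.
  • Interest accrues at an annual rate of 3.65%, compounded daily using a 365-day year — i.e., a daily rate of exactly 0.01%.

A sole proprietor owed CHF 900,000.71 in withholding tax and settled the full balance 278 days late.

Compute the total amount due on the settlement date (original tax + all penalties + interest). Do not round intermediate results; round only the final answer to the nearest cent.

CHF 992,870.52

Penalty periods: ⌈278/30⌉ = 10; penalty = 10 × 0.75% × CHF 900,000.71 = CHF 67,500.05…
Interest: CHF 900,000.71 × ((1 + 0.0001)^278 − 1) = CHF 900,000.71 × 0.02818860… = CHF 25,369.7571…
Total = CHF 900,000.71 + CHF 67,500.0533… + CHF 25,369.7571… = CHF 992,870.52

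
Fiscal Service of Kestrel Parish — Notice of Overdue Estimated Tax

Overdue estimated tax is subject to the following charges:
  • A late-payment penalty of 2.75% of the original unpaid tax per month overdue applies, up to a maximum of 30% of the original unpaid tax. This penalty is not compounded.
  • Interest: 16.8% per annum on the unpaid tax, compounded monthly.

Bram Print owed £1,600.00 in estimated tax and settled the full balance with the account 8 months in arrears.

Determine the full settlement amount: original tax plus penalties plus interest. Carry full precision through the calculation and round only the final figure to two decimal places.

£2,140.23

Penalty: 8 × 2.75% × £1,600.00 = £352.00 (below the 30% cap of £480.00)
Interest (16.8%/yr ÷ 12 = 1.4%/month): £1,600.00 × ((1 + 0.014)^8 − 1) = £188.2310…
Total = £1,600.00 + £352.0000 + £188.2310… = £2,140.23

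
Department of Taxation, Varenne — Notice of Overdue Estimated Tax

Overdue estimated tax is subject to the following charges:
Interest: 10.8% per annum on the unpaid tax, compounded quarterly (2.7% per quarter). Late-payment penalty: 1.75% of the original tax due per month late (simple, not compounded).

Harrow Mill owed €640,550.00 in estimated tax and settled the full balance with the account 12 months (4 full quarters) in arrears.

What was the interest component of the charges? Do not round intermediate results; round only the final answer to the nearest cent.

Interest: €640,550.00 × ((1 + 0.027)^4 − 1) = €640,550.00 × 0.1124533… = €72,031.9379…

€72,031.94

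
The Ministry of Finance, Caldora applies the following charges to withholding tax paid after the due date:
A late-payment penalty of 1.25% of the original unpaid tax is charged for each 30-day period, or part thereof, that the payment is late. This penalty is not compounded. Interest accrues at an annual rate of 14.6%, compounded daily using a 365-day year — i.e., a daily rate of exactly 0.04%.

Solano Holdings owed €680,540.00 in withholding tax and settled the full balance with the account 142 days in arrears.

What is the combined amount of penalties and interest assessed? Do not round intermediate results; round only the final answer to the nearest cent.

Penalty periods: ⌈142/30⌉ = 5; penalty = 5 × 1.25% × €680,540.00 = €42,533.75
Interest: €680,540.00 × ((1 + 0.0004)^142 − 1) = €680,540.00 × 0.05843208… = €39,765.3676…
Penalties + interest = €42,533.7500 + €39,765.3676… = €82,299.12

€82,299.12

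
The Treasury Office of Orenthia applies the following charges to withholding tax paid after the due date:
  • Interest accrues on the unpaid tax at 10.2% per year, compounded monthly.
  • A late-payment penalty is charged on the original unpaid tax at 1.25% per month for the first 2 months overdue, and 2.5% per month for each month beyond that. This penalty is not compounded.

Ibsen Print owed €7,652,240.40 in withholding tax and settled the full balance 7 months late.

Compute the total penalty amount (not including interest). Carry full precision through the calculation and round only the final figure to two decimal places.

Penalty, months 1–2: 2 × 1.25% × €7,652,240.40 = €191,306.01
Penalty, months 3–7: 5 × 2.5% × €7,652,240.40 = €956,530.05
Total penalty = €191,306.01 + €956,530.05 = €1,147,836.06

€1,147,836.06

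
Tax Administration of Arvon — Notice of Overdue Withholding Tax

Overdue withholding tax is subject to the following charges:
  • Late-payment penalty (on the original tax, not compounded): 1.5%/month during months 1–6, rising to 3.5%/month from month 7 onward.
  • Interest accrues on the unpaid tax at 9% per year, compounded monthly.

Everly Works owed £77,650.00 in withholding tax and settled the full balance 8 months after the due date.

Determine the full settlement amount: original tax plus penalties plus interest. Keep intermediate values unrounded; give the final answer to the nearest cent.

£94,857.15

Penalty, months 1–6: 6 × 1.5% × £77,650.00 = £6,988.50
Penalty, months 7–8: 2 × 3.5% × £77,650.00 = £5,435.50
Interest (9%/yr ÷ 12 = 0.75%/month): £77,650.00 × ((1 + 0.0075)^8 − 1) = £4,783.1505…
Total = £77,650.00 + £12,424.0000 + £4,783.1505… = £94,857.15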